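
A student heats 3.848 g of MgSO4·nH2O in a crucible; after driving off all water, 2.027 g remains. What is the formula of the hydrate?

Mass of water lost = 3.848 − 2.027 = 1.821 g → 1.821 / 18.02 = 0.1011 mol H2O
Molar mass of MgSO4 = 120.38 g/mol → mol MgSO4 = 2.027 / 120.38 = 0.01684
n = 0.1011 / 0.01684 = 6.00 ≈ 6 → MgSO4·6H2O

MgSO4·6H2O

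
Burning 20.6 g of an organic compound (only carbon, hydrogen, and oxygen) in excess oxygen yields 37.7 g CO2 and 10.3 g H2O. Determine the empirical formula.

mol C = 37.7 / 44.01 = 0.8566; mass C = 0.8566 × 12.01 = 10.29 g
mol H = 2 × (10.3 / 18.02) = 1.143; mass H = 1.143 × 1.008 = 1.152 g
mass O = 20.6 − (11.44) = 9.160 g → mol O = 0.5725
Ratios (÷ 0.5725): C 1.496, H 1.997, O 1.000
×2: C 2.99, H 3.99, O 2.00 → C3H4O2

C3H4O2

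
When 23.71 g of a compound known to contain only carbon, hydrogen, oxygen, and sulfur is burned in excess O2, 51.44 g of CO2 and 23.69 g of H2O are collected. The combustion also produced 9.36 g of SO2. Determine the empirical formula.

C8H18OS

mol C = 51.44 / 44.01 = 1.169; mass C = 1.169 × 12.01 = 14.04 g
mol H = 2 × (23.69 / 18.02) = 2.629; mass H = 2.629 × 1.008 = 2.650 g
mol S = 9.36 / 64.07 = 0.1461; mass S = 4.685 g
mass O = 23.71 − (21.37) = 2.337 g → mol O = 0.1461
Divide by the smallest (0.1461 mol O): C 8.002, H 18.002, O 1.000, S 1.000
≈ 8:18:1:1 → C8H18OS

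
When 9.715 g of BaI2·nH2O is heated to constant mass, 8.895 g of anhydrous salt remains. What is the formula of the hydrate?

BaI2·2H2O

Mass of water lost = 9.715 − 8.895 = 0.82 g → 0.82 / 18.02 = 0.0455 mol H2O
Molar mass of BaI2 = 391.13 g/mol → mol BaI2 = 8.895 / 391.13 = 0.02274
n = 0.0455 / 0.02274 = 2.00 ≈ 2 → BaI2·2H2O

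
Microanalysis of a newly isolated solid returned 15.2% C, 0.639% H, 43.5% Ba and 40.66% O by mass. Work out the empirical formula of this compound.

Assume 100 g: 15.2 g C, 0.639 g H, 43.5 g Ba, 40.66 g O.
C: 15.2 g ÷ 12.01 g/mol = 1.266 mol
H: 0.639 g ÷ 1.008 g/mol = 0.6339 mol
Ba: 43.5 g ÷ 137.33 g/mol = 0.3168 mol
O: 40.66 g ÷ 16.00 g/mol = 2.541 mol
Smallest is Ba at 0.3168 mol; normalising gives C 3.996, H 2.001, Ba 1.000, O 8.023
→ C4H2BaO8

C4H2BaO8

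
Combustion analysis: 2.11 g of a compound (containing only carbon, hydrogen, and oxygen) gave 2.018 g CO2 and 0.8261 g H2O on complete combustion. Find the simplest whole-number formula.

CH2O2

mol C = 2.018 / 44.01 = 0.04585; mass C = 0.04585 × 12.01 = 0.5507 g
mol H = 2 × (0.8261 / 18.02) = 0.09169; mass H = 0.09169 × 1.008 = 0.09242 g
mass O = 2.11 − (0.6431) = 1.467 g → mol O = 0.09168
Smallest is C at 0.04585 mol; normalising gives C 1.000, H 2.000, O 1.999
→ CH2O2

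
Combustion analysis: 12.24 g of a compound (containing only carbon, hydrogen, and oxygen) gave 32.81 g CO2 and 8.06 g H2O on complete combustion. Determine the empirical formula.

mol C = 32.81 / 44.01 = 0.7455; mass C = 0.7455 × 12.01 = 8.954 g
mol H = 2 × (8.06 / 18.02) = 0.8946; mass H = 0.8946 × 1.008 = 0.9017 g
mass O = 12.24 − (9.855) = 2.385 g → mol O = 0.1490
Divide by the smallest (0.149 mol O): C 5.002, H 6.002, O 1.000
Ratio ≈ 5:6:1, so the empirical formula is C5H6O

C5H6O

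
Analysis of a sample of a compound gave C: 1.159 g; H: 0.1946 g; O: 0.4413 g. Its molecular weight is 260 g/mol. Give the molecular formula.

C: 1.159 g ÷ 12.01 g/mol = 0.0965 mol
H: 0.1946 g ÷ 1.008 g/mol = 0.1931 mol
O: 0.4413 g ÷ 16.00 g/mol = 0.02758 mol
Ratios (÷ 0.02758): C 3.499, H 7.000, O 1.000
×2: C 7.00, H 14.00, O 2.00 → C7H14O2
Empirical-formula mass = 130.18 g/mol
n = 260 / 130.18 = 2.00 ≈ 2
Molecular formula = (C7H14O2)×2 = C14H28O4

C14H28O4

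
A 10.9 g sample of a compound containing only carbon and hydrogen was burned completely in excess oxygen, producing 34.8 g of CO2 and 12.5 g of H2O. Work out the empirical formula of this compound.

mol C = 34.8 / 44.01 = 0.7907; mass C = 0.7907 × 12.01 = 9.497 g
mol H = 2 × (12.5 / 18.02) = 1.387; mass H = 1.387 × 1.008 = 1.398 g
Smallest is C at 0.7907 mol; normalising gives C 1.000, H 1.755
×4: C 4.00, H 7.02 → C4H7

C4H7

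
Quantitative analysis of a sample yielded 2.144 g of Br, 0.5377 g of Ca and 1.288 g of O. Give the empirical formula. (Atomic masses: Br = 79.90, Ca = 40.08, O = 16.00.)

n(Br) = 2.144/79.90 = 0.02683, n(Ca) = 0.5377/40.08 = 0.01342, n(O) = 1.288/16.00 = 0.0805
Divide by the smallest (0.01342 mol Ca): Br 2.000, Ca 1.000, O 6.000
≈ 2:1:6 → Br2CaO6

Br2CaO6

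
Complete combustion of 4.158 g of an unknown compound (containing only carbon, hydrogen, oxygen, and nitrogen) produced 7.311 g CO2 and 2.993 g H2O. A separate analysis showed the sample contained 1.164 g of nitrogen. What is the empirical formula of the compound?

mol C = 7.311 / 44.01 = 0.1661; mass C = 0.1661 × 12.01 = 1.995 g
mol H = 2 × (2.993 / 18.02) = 0.3322; mass H = 0.3322 × 1.008 = 0.3348 g
mol N = 1.164 / 14.01 = 0.08308
mass O = 4.158 − (3.494) = 0.6640 g → mol O = 0.04150
Ratios (÷ 0.0415): C 4.003, H 8.004, N 2.002, O 1.000
Ratio ≈ 4:8:2:1, so the empirical formula is C4H8N2O

C4H8N2O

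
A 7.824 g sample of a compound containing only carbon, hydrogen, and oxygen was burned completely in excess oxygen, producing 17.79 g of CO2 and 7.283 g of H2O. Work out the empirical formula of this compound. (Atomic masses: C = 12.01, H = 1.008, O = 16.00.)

mol C = 17.79 / 44.01 = 0.4042; mass C = 0.4042 × 12.01 = 4.855 g
mol H = 2 × (7.283 / 18.02) = 0.8083; mass H = 0.8083 × 1.008 = 0.8148 g
mass O = 7.824 − (5.670) = 2.154 g → mol O = 0.1347
Ratios (÷ 0.1347): C 3.002, H 6.003, O 1.000
→ C3H6O

C3H6O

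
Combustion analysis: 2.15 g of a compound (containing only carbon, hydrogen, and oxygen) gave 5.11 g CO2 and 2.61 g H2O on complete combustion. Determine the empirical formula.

mol C = 5.11 / 44.01 = 0.1161; mass C = 0.1161 × 12.01 = 1.394 g
mol H = 2 × (2.61 / 18.02) = 0.2897; mass H = 0.2897 × 1.008 = 0.2920 g
mass O = 2.15 − (1.686) = 0.4635 g → mol O = 0.02897
Ratios (÷ 0.02897): C 4.008, H 9.999, O 1.000
Ratio ≈ 4:10:1, so the empirical formula is C4H10O

C4H10O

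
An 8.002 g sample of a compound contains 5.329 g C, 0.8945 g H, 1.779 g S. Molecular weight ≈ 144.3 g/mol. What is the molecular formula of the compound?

C8H16S

Moles — C: 5.329 / 12.01 = 0.4437 mol; H: 0.8945 / 1.008 = 0.8874 mol; S: 1.779 / 32.07 = 0.05547 mol
Smallest is S at 0.05547 mol; normalising gives C 7.999, H 15.997, S 1.000
≈ 8:16:1 → C8H16S
Empirical-formula mass = 144.28 g/mol
n = 144.3 / 144.28 = 1.00 ≈ 1
Molecular formula = empirical formula = C8H16S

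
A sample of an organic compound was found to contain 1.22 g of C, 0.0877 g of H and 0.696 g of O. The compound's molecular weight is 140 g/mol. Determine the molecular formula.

C7H6O3

Moles — C: 1.22 / 12.01 = 0.1016 mol; H: 0.0877 / 1.008 = 0.087 mol; O: 0.696 / 16.00 = 0.0435 mol
Divide by the smallest (0.0435 mol O): C 2.335, H 2.000, O 1.000
Scaling by 3: C 7.01, H 6.00, O 3.00 → C7H6O3
Empirical-formula mass = 138.12 g/mol
n = 140 / 138.12 = 1.01 ≈ 1
Molecular formula = empirical formula = C7H6O3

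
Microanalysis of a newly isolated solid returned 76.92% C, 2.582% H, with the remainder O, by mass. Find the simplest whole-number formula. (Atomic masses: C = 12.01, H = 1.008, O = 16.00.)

C5H2O

Assume 100 g: 76.92 g C, 2.582 g H, 20.498 g O.
n(C) = 76.92/12.01 = 6.405, n(H) = 2.582/1.008 = 2.562, n(O) = 20.498/16.00 = 1.281
Smallest is O at 1.281 mol; normalising gives C 4.999, H 1.999, O 1.000
≈ 5:2:1 → C5H2O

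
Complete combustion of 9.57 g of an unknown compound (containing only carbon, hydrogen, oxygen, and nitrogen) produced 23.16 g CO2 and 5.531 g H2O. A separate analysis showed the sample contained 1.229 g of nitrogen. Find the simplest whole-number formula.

C6H7NO

mol C = 23.16 / 44.01 = 0.5262; mass C = 0.5262 × 12.01 = 6.320 g
mol H = 2 × (5.531 / 18.02) = 0.6139; mass H = 0.6139 × 1.008 = 0.6188 g
mol N = 1.229 / 14.01 = 0.08772
mass O = 9.57 − (8.168) = 1.402 g → mol O = 0.08763
Divide by the smallest (0.08763 mol O): C 6.006, H 7.006, N 1.001, O 1.000
≈ 6:7:1:1 → C6H7NO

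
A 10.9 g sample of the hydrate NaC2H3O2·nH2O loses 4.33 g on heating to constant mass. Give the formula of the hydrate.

Mass of anhydrous NaC2H3O2 = 10.9 − 4.33 = 6.57 g
mol H2O = 4.33 / 18.02 = 0.2403
Molar mass of NaC2H3O2 = 82.03 g/mol → mol NaC2H3O2 = 6.57 / 82.03 = 0.08009
n = 0.2403 / 0.08009 = 3.00 ≈ 3 → NaC2H3O2·3H2O

NaC2H3O2·3H2O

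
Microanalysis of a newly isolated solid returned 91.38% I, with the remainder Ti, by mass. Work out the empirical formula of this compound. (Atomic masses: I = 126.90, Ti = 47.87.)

I4Ti

Assume 100 g: 91.38 g I, 8.62 g Ti.
I: 91.38 g ÷ 126.90 g/mol = 0.7201 mol
Ti: 8.62 g ÷ 47.87 g/mol = 0.1801 mol
Ratios (÷ 0.1801): I 3.999, Ti 1.000
≈ 4:1 → I4Ti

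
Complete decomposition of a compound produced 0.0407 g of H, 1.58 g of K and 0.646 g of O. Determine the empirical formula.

H: 0.0407 g ÷ 1.008 g/mol = 0.04038 mol
K: 1.58 g ÷ 39.10 g/mol = 0.04041 mol
O: 0.646 g ÷ 16.00 g/mol = 0.04038 mol
Smallest is O at 0.04038 mol; normalising gives H 1.000, K 1.001, O 1.000
→ HKO

HKO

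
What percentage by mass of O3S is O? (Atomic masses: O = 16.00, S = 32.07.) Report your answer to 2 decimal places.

59.95%

Molar mass = 3(16.00) + 1(32.07) = 80.070 g/mol
Mass of O per mole = 3 × 16.00 = 48.000 g
% O = 48.000 / 80.070 × 100 = 59.95%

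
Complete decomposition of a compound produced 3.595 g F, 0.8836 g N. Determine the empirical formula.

F3N

Moles — F: 3.595 / 19.00 = 0.1892 mol; N: 0.8836 / 14.01 = 0.06307 mol
Smallest is N at 0.06307 mol; normalising gives F 3.000, N 1.000
≈ 3:1 → F3N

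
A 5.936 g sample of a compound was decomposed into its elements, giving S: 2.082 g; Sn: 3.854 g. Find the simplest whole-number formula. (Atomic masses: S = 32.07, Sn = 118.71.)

Moles — S: 2.082 / 32.07 = 0.06492 mol; Sn: 3.854 / 118.71 = 0.03247 mol
Divide by the smallest (0.03247 mol Sn): S 2.000, Sn 1.000
≈ 2:1 → S2Sn

S2Sn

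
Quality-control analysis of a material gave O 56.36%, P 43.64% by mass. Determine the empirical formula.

Assume 100 g: 56.36 g O, 43.64 g P.
O: 56.36 g ÷ 16.00 g/mol = 3.522 mol
P: 43.64 g ÷ 30.97 g/mol = 1.409 mol
Ratios (÷ 1.409): O 2.500, P 1.000
×2: O 5.00, P 2.00 → O5P2

O5P2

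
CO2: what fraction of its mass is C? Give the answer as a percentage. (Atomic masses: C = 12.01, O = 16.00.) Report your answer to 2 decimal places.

Molar mass = 1(12.01) + 2(16.00) = 44.010 g/mol
Mass of C per mole = 1 × 12.01 = 12.010 g
% C = 12.010 / 44.010 × 100 = 27.29%

27.29%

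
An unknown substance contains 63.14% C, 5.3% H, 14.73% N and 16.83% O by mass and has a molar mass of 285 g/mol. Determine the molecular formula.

Assume 100 g: 63.14 g C, 5.3 g H, 14.73 g N, 16.83 g O.
Moles — C: 63.14 / 12.01 = 5.257 mol; H: 5.3 / 1.008 = 5.258 mol; N: 14.73 / 14.01 = 1.051 mol; O: 16.83 / 16.00 = 1.052 mol
Smallest is N at 1.051 mol; normalising gives C 5.000, H 5.001, N 1.000, O 1.000
Ratio ≈ 5:5:1:1, so the empirical formula is C5H5NO
Empirical-formula mass = 95.10 g/mol
n = 285 / 95.10 = 3.00 ≈ 3
Molecular formula = (C5H5NO)×3 = C15H15N3O3

C15H15N3O3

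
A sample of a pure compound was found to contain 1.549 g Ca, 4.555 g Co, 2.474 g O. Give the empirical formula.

CaCo2O4

Ca: 1.549 g ÷ 40.08 g/mol = 0.03865 mol
Co: 4.555 g ÷ 58.93 g/mol = 0.0773 mol
O: 2.474 g ÷ 16.00 g/mol = 0.1546 mol
Divide by the smallest (0.03865 mol Ca): Ca 1.000, Co 2.000, O 4.001
Ratio ≈ 1:2:4, so the empirical formula is CaCo2O4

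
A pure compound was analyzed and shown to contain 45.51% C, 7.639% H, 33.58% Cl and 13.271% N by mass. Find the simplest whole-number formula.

C4H8ClN

Assume 100 g: 45.51 g C, 7.639 g H, 33.58 g Cl, 13.271 g N.
Moles — C: 45.51 / 12.01 = 3.789 mol; H: 7.639 / 1.008 = 7.578 mol; Cl: 33.58 / 35.45 = 0.9472 mol; N: 13.271 / 14.01 = 0.9473 mol
Divide by the smallest (0.9472 mol Cl): C 4.000, H 8.000, Cl 1.000, N 1.000
→ C4H8ClN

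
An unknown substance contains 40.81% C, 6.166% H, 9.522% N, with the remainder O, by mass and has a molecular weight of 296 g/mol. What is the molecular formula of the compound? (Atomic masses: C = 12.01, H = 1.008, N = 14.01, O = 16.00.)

Assume 100 g: 40.81 g C, 6.166 g H, 9.522 g N, 43.502 g O.
n(C) = 40.81/12.01 = 3.398, n(H) = 6.166/1.008 = 6.117, n(N) = 9.522/14.01 = 0.6797, n(O) = 43.502/16.00 = 2.719
Ratios (÷ 0.6797): C 5.000, H 9.000, N 1.000, O 4.000
≈ 5:9:1:4 → C5H9NO4
Empirical-formula mass = 147.13 g/mol
n = 296 / 147.13 = 2.01 ≈ 2
Molecular formula = (C5H9NO4)×2 = C10H18N2O8

C10H18N2O8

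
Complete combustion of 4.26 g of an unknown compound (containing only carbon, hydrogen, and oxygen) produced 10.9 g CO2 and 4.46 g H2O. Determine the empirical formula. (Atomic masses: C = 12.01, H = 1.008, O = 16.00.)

mol C = 10.9 / 44.01 = 0.2477; mass C = 0.2477 × 12.01 = 2.975 g
mol H = 2 × (4.46 / 18.02) = 0.4950; mass H = 0.4950 × 1.008 = 0.4990 g
mass O = 4.26 − (3.473) = 0.7865 g → mol O = 0.04916
Divide by the smallest (0.04916 mol O): C 5.038, H 10.070, O 1.000
≈ 5:10:1 → C5H10O

C5H10O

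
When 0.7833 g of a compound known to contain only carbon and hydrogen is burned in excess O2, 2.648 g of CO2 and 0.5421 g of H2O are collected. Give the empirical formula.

CH

mol C = 2.648 / 44.01 = 0.06017; mass C = 0.06017 × 12.01 = 0.7226 g
mol H = 2 × (0.5421 / 18.02) = 0.06017; mass H = 0.06017 × 1.008 = 0.06065 g
Divide by the smallest (0.06017 mol H): C 1.000, H 1.000
≈ 1:1 → CH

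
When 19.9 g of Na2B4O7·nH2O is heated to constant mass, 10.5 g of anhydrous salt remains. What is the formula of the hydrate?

Mass of water lost = 19.9 − 10.5 = 9.4 g → 9.4 / 18.02 = 0.5216 mol H2O
Molar mass of Na2B4O7 = 201.22 g/mol → mol Na2B4O7 = 10.5 / 201.22 = 0.05218
n = 0.5216 / 0.05218 = 10.00 ≈ 10 → Na2B4O7·10H2O

Na2B4O7·10H2O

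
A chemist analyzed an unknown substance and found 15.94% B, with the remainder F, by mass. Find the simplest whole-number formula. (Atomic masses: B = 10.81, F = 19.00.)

BF3

Assume 100 g: 15.94 g B, 84.06 g F.
Moles — B: 15.94 / 10.81 = 1.475 mol; F: 84.06 / 19.00 = 4.424 mol
Smallest is B at 1.475 mol; normalising gives B 1.000, F 3.000
Ratio ≈ 1:3, so the empirical formula is BF3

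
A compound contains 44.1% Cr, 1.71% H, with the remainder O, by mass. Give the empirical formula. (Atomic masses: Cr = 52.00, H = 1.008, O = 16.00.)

Assume 100 g: 44.1 g Cr, 1.71 g H, 54.19 g O.
Cr: 44.1 g ÷ 52.00 g/mol = 0.8481 mol
H: 1.71 g ÷ 1.008 g/mol = 1.696 mol
O: 54.19 g ÷ 16.00 g/mol = 3.387 mol
Smallest is Cr at 0.8481 mol; normalising gives Cr 1.000, H 2.000, O 3.994
≈ 1:2:4 → CrH2O4

CrH2O4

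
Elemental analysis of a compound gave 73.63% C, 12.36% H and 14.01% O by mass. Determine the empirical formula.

Assume 100 g: 73.63 g C, 12.36 g H, 14.01 g O.
n(C) = 73.63/12.01 = 6.131, n(H) = 12.36/1.008 = 12.26, n(O) = 14.01/16.00 = 0.8756
Smallest is O at 0.8756 mol; normalising gives C 7.002, H 14.004, O 1.000
Ratio ≈ 7:14:1, so the empirical formula is C7H14O

C7H14O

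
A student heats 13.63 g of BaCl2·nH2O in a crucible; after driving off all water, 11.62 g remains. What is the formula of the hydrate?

BaCl2·2H2O

Mass of water lost = 13.63 − 11.62 = 2.01 g → 2.01 / 18.02 = 0.1115 mol H2O
Molar mass of BaCl2 = 208.23 g/mol → mol BaCl2 = 11.62 / 208.23 = 0.0558
n = 0.1115 / 0.0558 = 2.00 ≈ 2 → BaCl2·2H2O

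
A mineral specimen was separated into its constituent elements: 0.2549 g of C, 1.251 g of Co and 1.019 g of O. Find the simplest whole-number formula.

CCoO3

n(C) = 0.2549/12.01 = 0.02122, n(Co) = 1.251/58.93 = 0.02123, n(O) = 1.019/16.00 = 0.06369
Ratios (÷ 0.02122): C 1.000, Co 1.000, O 3.001
→ CCoO3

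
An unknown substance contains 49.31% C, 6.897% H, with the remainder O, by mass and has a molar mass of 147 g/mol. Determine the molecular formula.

C6H10O4

Assume 100 g: 49.31 g C, 6.897 g H, 43.793 g O.
Moles — C: 49.31 / 12.01 = 4.106 mol; H: 6.897 / 1.008 = 6.842 mol; O: 43.793 / 16.00 = 2.737 mol
Divide by the smallest (2.737 mol O): C 1.500, H 2.500, O 1.000
×2: C 3.00, H 5.00, O 2.00 → C3H5O2
Empirical-formula mass = 73.07 g/mol
n = 147 / 73.07 = 2.01 ≈ 2
Molecular formula = (C3H5O2)×2 = C6H10O4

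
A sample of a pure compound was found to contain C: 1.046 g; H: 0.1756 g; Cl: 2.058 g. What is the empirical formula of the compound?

C: 1.046 g ÷ 12.01 g/mol = 0.08709 mol
H: 0.1756 g ÷ 1.008 g/mol = 0.1742 mol
Cl: 2.058 g ÷ 35.45 g/mol = 0.05805 mol
Divide by the smallest (0.05805 mol Cl): C 1.500, H 3.001, Cl 1.000
Multiply by 2: C 3.00, H 6.00, Cl 2.00 → C3H6Cl2

C3H6Cl2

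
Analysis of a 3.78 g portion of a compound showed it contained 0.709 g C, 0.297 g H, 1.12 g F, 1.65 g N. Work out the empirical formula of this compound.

CH5FN2

C: 0.709 g ÷ 12.01 g/mol = 0.05903 mol
H: 0.297 g ÷ 1.008 g/mol = 0.2946 mol
F: 1.12 g ÷ 19.00 g/mol = 0.05895 mol
N: 1.65 g ÷ 14.01 g/mol = 0.1178 mol
Divide by the smallest (0.05895 mol F): C 1.001, H 4.998, F 1.000, N 1.998
Ratio ≈ 1:5:1:2, so the empirical formula is CH5FN2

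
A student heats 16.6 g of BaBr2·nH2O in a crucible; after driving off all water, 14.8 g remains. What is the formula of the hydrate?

BaBr2·2H2O

Mass of water lost = 16.6 − 14.8 = 1.8 g → 1.8 / 18.02 = 0.09989 mol H2O
Molar mass of BaBr2 = 297.13 g/mol → mol BaBr2 = 14.8 / 297.13 = 0.04981
n = 0.09989 / 0.04981 = 2.01 ≈ 2 → BaBr2·2H2O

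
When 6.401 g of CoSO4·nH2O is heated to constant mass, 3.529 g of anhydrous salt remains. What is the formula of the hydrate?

Mass of water lost = 6.401 − 3.529 = 2.872 g → 2.872 / 18.02 = 0.1594 mol H2O
Molar mass of CoSO4 = 155.00 g/mol → mol CoSO4 = 3.529 / 155.00 = 0.02277
n = 0.1594 / 0.02277 = 7.00 ≈ 7 → CoSO4·7H2O

CoSO4·7H2O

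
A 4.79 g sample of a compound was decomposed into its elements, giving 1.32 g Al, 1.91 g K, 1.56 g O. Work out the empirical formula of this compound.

AlKO2

Moles — Al: 1.32 / 26.98 = 0.04893 mol; K: 1.91 / 39.10 = 0.04885 mol; O: 1.56 / 16.00 = 0.0975 mol
Ratios (÷ 0.04885): Al 1.002, K 1.000, O 1.996
→ AlKO2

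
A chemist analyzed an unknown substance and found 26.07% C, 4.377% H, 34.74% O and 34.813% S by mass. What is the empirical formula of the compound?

C2H4O2S

Assume 100 g: 26.07 g C, 4.377 g H, 34.74 g O, 34.813 g S.
C: 26.07 g ÷ 12.01 g/mol = 2.171 mol
H: 4.377 g ÷ 1.008 g/mol = 4.342 mol
O: 34.74 g ÷ 16.00 g/mol = 2.171 mol
S: 34.813 g ÷ 32.07 g/mol = 1.086 mol
Ratios (÷ 1.086): C 2.000, H 4.000, O 2.000, S 1.000
Ratio ≈ 2:4:2:1, so the empirical formula is C2H4O2S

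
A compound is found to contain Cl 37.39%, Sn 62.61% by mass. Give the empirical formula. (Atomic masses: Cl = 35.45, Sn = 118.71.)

Cl2Sn

Assume 100 g: 37.39 g Cl, 62.61 g Sn.
n(Cl) = 37.39/35.45 = 1.055, n(Sn) = 62.61/118.71 = 0.5274
Divide by the smallest (0.5274 mol Sn): Cl 2.000, Sn 1.000
≈ 2:1 → Cl2Sn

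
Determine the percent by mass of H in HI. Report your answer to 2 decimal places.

0.79%

Molar mass = 1(1.008) + 1(126.90) = 127.908 g/mol
Mass of H per mole = 1 × 1.008 = 1.008 g
% H = 1.008 / 127.908 × 100 = 0.79%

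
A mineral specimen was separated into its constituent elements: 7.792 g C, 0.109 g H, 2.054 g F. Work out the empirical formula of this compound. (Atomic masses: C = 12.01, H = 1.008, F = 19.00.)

C6HF

C: 7.792 g ÷ 12.01 g/mol = 0.6488 mol
H: 0.109 g ÷ 1.008 g/mol = 0.1081 mol
F: 2.054 g ÷ 19.00 g/mol = 0.1081 mol
Smallest is F at 0.1081 mol; normalising gives C 6.001, H 1.000, F 1.000
≈ 6:1:1 → C6HF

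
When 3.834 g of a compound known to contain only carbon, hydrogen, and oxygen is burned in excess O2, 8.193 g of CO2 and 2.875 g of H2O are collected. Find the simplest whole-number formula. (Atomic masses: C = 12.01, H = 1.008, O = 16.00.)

mol C = 8.193 / 44.01 = 0.1862; mass C = 0.1862 × 12.01 = 2.236 g
mol H = 2 × (2.875 / 18.02) = 0.3191; mass H = 0.3191 × 1.008 = 0.3216 g
mass O = 3.834 − (2.557) = 1.277 g → mol O = 0.07978
Ratios (÷ 0.07978): C 2.333, H 3.999, O 1.000
×3: C 7.00, H 12.00, O 3.00 → C7H12O3

C7H12O3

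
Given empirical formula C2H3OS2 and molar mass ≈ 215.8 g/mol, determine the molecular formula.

C4H6O2S4

Empirical-formula mass = 107.18 g/mol
n = 215.8 / 107.18 = 2.01 ≈ 2
Molecular formula = (C2H3OS2)2 = C4H6O2S4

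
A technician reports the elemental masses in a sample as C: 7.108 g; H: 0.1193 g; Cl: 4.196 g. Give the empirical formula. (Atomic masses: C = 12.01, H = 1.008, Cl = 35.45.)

n(C) = 7.108/12.01 = 0.5918, n(H) = 0.1193/1.008 = 0.1184, n(Cl) = 4.196/35.45 = 0.1184
Smallest is H at 0.1184 mol; normalising gives C 5.001, H 1.000, Cl 1.000
→ C5HCl

C5HCl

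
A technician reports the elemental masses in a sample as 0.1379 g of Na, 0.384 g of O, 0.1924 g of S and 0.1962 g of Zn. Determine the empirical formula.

Na2O8S2Zn

n(Na) = 0.1379/22.99 = 0.005998, n(O) = 0.384/16.00 = 0.024, n(S) = 0.1924/32.07 = 0.005999, n(Zn) = 0.1962/65.38 = 0.003001
Ratios (÷ 0.003001): Na 1.999, O 7.998, S 1.999, Zn 1.000
Ratio ≈ 2:8:2:1, so the empirical formula is Na2O8S2Zn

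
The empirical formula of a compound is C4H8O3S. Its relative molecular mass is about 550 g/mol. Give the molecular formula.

Empirical-formula mass = 136.17 g/mol
n = 550 / 136.17 = 4.04 ≈ 4
Molecular formula = (C4H8O3S)4 = C16H32O12S4

C16H32O12S4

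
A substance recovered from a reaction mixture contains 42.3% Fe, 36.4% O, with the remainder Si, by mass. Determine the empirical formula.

FeO3Si

Assume 100 g: 42.3 g Fe, 36.4 g O, 21.3 g Si.
Moles — Fe: 42.3 / 55.85 = 0.7574 mol; O: 36.4 / 16.00 = 2.275 mol; Si: 21.3 / 28.09 = 0.7583 mol
Ratios (÷ 0.7574): Fe 1.000, O 3.004, Si 1.001
→ FeO3Si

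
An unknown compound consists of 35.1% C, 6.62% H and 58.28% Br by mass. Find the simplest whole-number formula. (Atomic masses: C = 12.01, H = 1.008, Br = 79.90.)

C4H9Br

Assume 100 g: 35.1 g C, 6.62 g H, 58.28 g Br.
C: 35.1 g ÷ 12.01 g/mol = 2.923 mol
H: 6.62 g ÷ 1.008 g/mol = 6.567 mol
Br: 58.28 g ÷ 79.90 g/mol = 0.7294 mol
Ratios (÷ 0.7294): C 4.007, H 9.004, Br 1.000
≈ 4:9:1 → C4H9Br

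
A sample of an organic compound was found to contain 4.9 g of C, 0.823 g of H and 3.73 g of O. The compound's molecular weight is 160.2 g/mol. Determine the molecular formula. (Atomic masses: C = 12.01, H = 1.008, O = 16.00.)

Moles — C: 4.9 / 12.01 = 0.408 mol; H: 0.823 / 1.008 = 0.8165 mol; O: 3.73 / 16.00 = 0.2331 mol
Ratios (÷ 0.2331): C 1.750, H 3.502, O 1.000
×4: C 7.00, H 14.01, O 4.00 → C7H14O4
Empirical-formula mass = 162.18 g/mol
n = 160.2 / 162.18 = 0.99 ≈ 1
Molecular formula = empirical formula = C7H14O4

C7H14O4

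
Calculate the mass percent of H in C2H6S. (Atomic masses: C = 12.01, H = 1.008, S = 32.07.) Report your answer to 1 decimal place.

Molar mass = 2(12.01) + 6(1.008) + 1(32.07) = 62.138 g/mol
Mass of H per mole = 6 × 1.008 = 6.048 g
% H = 6.048 / 62.138 × 100 = 9.7%

9.7%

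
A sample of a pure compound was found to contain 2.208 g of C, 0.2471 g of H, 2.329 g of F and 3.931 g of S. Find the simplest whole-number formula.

C3H4F2S2

n(C) = 2.208/12.01 = 0.1838, n(H) = 0.2471/1.008 = 0.2451, n(F) = 2.329/19.00 = 0.1226, n(S) = 3.931/32.07 = 0.1226
Ratios (÷ 0.1226): C 1.500, H 2.000, F 1.000, S 1.000
×2: C 3.00, H 4.00, F 2.00, S 2.00 → C3H4F2S2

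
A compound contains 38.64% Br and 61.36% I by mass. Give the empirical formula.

BrI

Assume 100 g: 38.64 g Br, 61.36 g I.
n(Br) = 38.64/79.90 = 0.4836, n(I) = 61.36/126.90 = 0.4835
Ratios (÷ 0.4835): Br 1.000, I 1.000
≈ 1:1 → BrI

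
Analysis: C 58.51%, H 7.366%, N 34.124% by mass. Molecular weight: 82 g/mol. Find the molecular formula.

C4H6N2

Assume 100 g: 58.51 g C, 7.366 g H, 34.124 g N.
C: 58.51 g ÷ 12.01 g/mol = 4.872 mol
H: 7.366 g ÷ 1.008 g/mol = 7.308 mol
N: 34.124 g ÷ 14.01 g/mol = 2.436 mol
Divide by the smallest (2.436 mol N): C 2.000, H 3.000, N 1.000
≈ 2:3:1 → C2H3N
Empirical-formula mass = 41.05 g/mol
n = 82 / 41.05 = 2.00 ≈ 2
Molecular formula = (C2H3N)×2 = C4H6N2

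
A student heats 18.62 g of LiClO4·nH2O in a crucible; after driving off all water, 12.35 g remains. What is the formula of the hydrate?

Mass of water lost = 18.62 − 12.35 = 6.27 g → 6.27 / 18.02 = 0.3479 mol H2O
Molar mass of LiClO4 = 106.39 g/mol → mol LiClO4 = 12.35 / 106.39 = 0.1161
n = 0.3479 / 0.1161 = 3.00 ≈ 3 → LiClO4·3H2O

LiClO4·3H2O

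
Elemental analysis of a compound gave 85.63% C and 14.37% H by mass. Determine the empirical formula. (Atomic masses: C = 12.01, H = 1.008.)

CH2

Assume 100 g: 85.63 g C, 14.37 g H.
Moles — C: 85.63 / 12.01 = 7.13 mol; H: 14.37 / 1.008 = 14.26 mol
Ratios (÷ 7.13): C 1.000, H 1.999
≈ 1:2 → CH2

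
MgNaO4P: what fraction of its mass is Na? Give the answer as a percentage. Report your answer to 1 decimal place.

Molar mass = 1(24.31) + 1(22.99) + 4(16.00) + 1(30.97) = 142.270 g/mol
Mass of Na per mole = 1 × 22.99 = 22.990 g
% Na = 22.990 / 142.270 × 100 = 16.2%

16.2%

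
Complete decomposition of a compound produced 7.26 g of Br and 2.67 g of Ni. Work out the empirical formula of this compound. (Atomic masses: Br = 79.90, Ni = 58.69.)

Br2Ni

n(Br) = 7.26/79.90 = 0.09086, n(Ni) = 2.67/58.69 = 0.04549
Smallest is Ni at 0.04549 mol; normalising gives Br 1.997, Ni 1.000
→ Br2Ni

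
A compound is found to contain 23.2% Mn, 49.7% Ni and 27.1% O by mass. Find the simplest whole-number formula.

Assume 100 g: 23.2 g Mn, 49.7 g Ni, 27.1 g O.
Moles — Mn: 23.2 / 54.94 = 0.4223 mol; Ni: 49.7 / 58.69 = 0.8468 mol; O: 27.1 / 16.00 = 1.694 mol
Divide by the smallest (0.4223 mol Mn): Mn 1.000, Ni 2.005, O 4.011
Ratio ≈ 1:2:4, so the empirical formula is MnNi2O4

MnNi2O4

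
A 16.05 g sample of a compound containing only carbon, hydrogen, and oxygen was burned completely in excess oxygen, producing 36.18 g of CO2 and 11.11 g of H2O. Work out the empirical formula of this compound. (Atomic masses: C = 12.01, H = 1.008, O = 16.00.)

mol C = 36.18 / 44.01 = 0.8221; mass C = 0.8221 × 12.01 = 9.873 g
mol H = 2 × (11.11 / 18.02) = 1.233; mass H = 1.233 × 1.008 = 1.243 g
mass O = 16.05 − (11.12) = 4.934 g → mol O = 0.3084
Divide by the smallest (0.3084 mol O): C 2.666, H 3.999, O 1.000
Scaling by 3: C 8.00, H 12.00, O 3.00 → C8H12O3

C8H12O3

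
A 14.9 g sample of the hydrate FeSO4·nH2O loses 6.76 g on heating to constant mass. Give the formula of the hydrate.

Mass of anhydrous FeSO4 = 14.9 − 6.76 = 8.14 g
mol H2O = 6.76 / 18.02 = 0.3751
Molar mass of FeSO4 = 151.92 g/mol → mol FeSO4 = 8.14 / 151.92 = 0.05358
n = 0.3751 / 0.05358 = 7.00 ≈ 7 → FeSO4·7H2O

FeSO4·7H2O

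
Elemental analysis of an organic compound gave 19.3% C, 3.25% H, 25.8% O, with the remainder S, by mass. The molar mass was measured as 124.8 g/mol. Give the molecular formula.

C2H4O2S2

Assume 100 g: 19.3 g C, 3.25 g H, 25.8 g O, 51.65 g S.
C: 19.3 g ÷ 12.01 g/mol = 1.607 mol
H: 3.25 g ÷ 1.008 g/mol = 3.224 mol
O: 25.8 g ÷ 16.00 g/mol = 1.613 mol
S: 51.65 g ÷ 32.07 g/mol = 1.611 mol
Smallest is C at 1.607 mol; normalising gives C 1.000, H 2.006, O 1.003, S 1.002
→ CH2OS
Empirical-formula mass = 62.10 g/mol
n = 124.8 / 62.10 = 2.01 ≈ 2
Molecular formula = (CH2OS)×2 = C2H4O2S2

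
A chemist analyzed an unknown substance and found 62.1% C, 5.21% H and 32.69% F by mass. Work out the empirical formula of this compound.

C3H3F

Assume 100 g: 62.1 g C, 5.21 g H, 32.69 g F.
n(C) = 62.1/12.01 = 5.171, n(H) = 5.21/1.008 = 5.169, n(F) = 32.69/19.00 = 1.721
Ratios (÷ 1.721): C 3.005, H 3.004, F 1.000
Ratio ≈ 3:3:1, so the empirical formula is C3H3F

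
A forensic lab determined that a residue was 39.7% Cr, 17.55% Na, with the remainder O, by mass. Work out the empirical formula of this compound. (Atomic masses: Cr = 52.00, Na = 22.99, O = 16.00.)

Cr2Na2O7

Assume 100 g: 39.7 g Cr, 17.55 g Na, 42.75 g O.
n(Cr) = 39.7/52.00 = 0.7635, n(Na) = 17.55/22.99 = 0.7634, n(O) = 42.75/16.00 = 2.672
Smallest is Na at 0.7634 mol; normalising gives Cr 1.000, Na 1.000, O 3.500
Scaling by 2: Cr 2.00, Na 2.00, O 7.00 → Cr2Na2O7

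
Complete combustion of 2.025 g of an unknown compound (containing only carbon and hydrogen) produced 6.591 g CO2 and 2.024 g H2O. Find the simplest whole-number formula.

mol C = 6.591 / 44.01 = 0.1498; mass C = 0.1498 × 12.01 = 1.799 g
mol H = 2 × (2.024 / 18.02) = 0.2246; mass H = 0.2246 × 1.008 = 0.2264 g
Divide by the smallest (0.1498 mol C): C 1.000, H 1.500
×2: C 2.00, H 3.00 → C2H3

C2H3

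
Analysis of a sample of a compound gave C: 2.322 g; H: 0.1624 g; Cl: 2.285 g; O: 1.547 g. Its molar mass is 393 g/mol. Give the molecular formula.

n(C) = 2.322/12.01 = 0.1933, n(H) = 0.1624/1.008 = 0.1611, n(Cl) = 2.285/35.45 = 0.06446, n(O) = 1.547/16.00 = 0.09669
Smallest is Cl at 0.06446 mol; normalising gives C 3.000, H 2.500, Cl 1.000, O 1.500
Multiply by 2: C 6.00, H 5.00, Cl 2.00, O 3.00 → C6H5Cl2O3
Empirical-formula mass = 196.00 g/mol
n = 393 / 196.00 = 2.01 ≈ 2
Molecular formula = (C6H5Cl2O3)×2 = C12H10Cl4O6

C12H10Cl4O6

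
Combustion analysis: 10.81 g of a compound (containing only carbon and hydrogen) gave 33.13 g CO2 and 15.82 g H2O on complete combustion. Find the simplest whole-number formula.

mol C = 33.13 / 44.01 = 0.7528; mass C = 0.7528 × 12.01 = 9.041 g
mol H = 2 × (15.82 / 18.02) = 1.756; mass H = 1.756 × 1.008 = 1.770 g
Ratios (÷ 0.7528): C 1.000, H 2.332
Scaling by 3: C 3.00, H 7.00 → C3H7

C3H7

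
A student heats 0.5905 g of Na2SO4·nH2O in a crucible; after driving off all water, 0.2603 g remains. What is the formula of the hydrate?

Mass of water lost = 0.5905 − 0.2603 = 0.3302 g → 0.3302 / 18.02 = 0.01832 mol H2O
Molar mass of Na2SO4 = 142.05 g/mol → mol Na2SO4 = 0.2603 / 142.05 = 0.001832
n = 0.01832 / 0.001832 = 10.00 ≈ 10 → Na2SO4·10H2O

Na2SO4·10H2O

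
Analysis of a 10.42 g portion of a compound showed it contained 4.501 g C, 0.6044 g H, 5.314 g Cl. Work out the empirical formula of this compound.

C5H8Cl2

Moles — C: 4.501 / 12.01 = 0.3748 mol; H: 0.6044 / 1.008 = 0.5996 mol; Cl: 5.314 / 35.45 = 0.1499 mol
Ratios (÷ 0.1499): C 2.500, H 4.000, Cl 1.000
Multiply by 2: C 5.00, H 8.00, Cl 2.00 → C5H8Cl2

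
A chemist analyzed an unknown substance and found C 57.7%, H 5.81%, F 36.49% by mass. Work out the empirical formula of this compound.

C5H6F2

Assume 100 g: 57.7 g C, 5.81 g H, 36.49 g F.
Moles — C: 57.7 / 12.01 = 4.804 mol; H: 5.81 / 1.008 = 5.764 mol; F: 36.49 / 19.00 = 1.921 mol
Smallest is F at 1.921 mol; normalising gives C 2.502, H 3.001, F 1.000
Multiply by 2: C 5.00, H 6.00, F 2.00 → C5H6F2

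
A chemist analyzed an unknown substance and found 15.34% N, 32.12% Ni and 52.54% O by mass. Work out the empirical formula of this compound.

Assume 100 g: 15.34 g N, 32.12 g Ni, 52.54 g O.
N: 15.34 g ÷ 14.01 g/mol = 1.095 mol
Ni: 32.12 g ÷ 58.69 g/mol = 0.5473 mol
O: 52.54 g ÷ 16.00 g/mol = 3.284 mol
Smallest is Ni at 0.5473 mol; normalising gives N 2.001, Ni 1.000, O 6.000
≈ 2:1:6 → N2NiO6

N2NiO6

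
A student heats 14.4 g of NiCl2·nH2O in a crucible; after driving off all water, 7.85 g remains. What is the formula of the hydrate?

Mass of water lost = 14.4 − 7.85 = 6.55 g → 6.55 / 18.02 = 0.3635 mol H2O
Molar mass of NiCl2 = 129.59 g/mol → mol NiCl2 = 7.85 / 129.59 = 0.06058
n = 0.3635 / 0.06058 = 6.00 ≈ 6 → NiCl2·6H2O

NiCl2·6H2O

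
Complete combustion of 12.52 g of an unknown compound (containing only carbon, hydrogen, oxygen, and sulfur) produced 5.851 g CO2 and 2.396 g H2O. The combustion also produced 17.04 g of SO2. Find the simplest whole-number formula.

mol C = 5.851 / 44.01 = 0.1329; mass C = 0.1329 × 12.01 = 1.597 g
mol H = 2 × (2.396 / 18.02) = 0.2659; mass H = 0.2659 × 1.008 = 0.2681 g
mol S = 17.04 / 64.07 = 0.2660; mass S = 8.529 g
mass O = 12.52 − (10.39) = 2.126 g → mol O = 0.1329
Ratios (÷ 0.1329): C 1.001, H 2.001, O 1.000, S 2.002
→ CH2OS2

CH2OS2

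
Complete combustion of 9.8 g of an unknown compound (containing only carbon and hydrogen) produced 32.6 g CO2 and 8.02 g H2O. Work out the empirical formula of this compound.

mol C = 32.6 / 44.01 = 0.7407; mass C = 0.7407 × 12.01 = 8.896 g
mol H = 2 × (8.02 / 18.02) = 0.8901; mass H = 0.8901 × 1.008 = 0.8972 g
Ratios (÷ 0.7407): C 1.000, H 1.202
Multiply by 5: C 5.00, H 6.01 → C5H6

C5H6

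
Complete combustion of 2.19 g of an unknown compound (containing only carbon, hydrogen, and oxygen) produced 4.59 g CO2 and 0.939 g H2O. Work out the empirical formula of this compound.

mol C = 4.59 / 44.01 = 0.1043; mass C = 0.1043 × 12.01 = 1.253 g
mol H = 2 × (0.939 / 18.02) = 0.1042; mass H = 0.1042 × 1.008 = 0.1051 g
mass O = 2.19 − (1.358) = 0.8324 g → mol O = 0.05202
Divide by the smallest (0.05202 mol O): C 2.005, H 2.003, O 1.000
→ C2H2O

C2H2O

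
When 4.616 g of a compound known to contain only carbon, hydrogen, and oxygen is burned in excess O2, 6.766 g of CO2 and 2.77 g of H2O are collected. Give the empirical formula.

CH2O

mol C = 6.766 / 44.01 = 0.1537; mass C = 0.1537 × 12.01 = 1.846 g
mol H = 2 × (2.77 / 18.02) = 0.3074; mass H = 0.3074 × 1.008 = 0.3099 g
mass O = 4.616 − (2.156) = 2.460 g → mol O = 0.1537
Smallest is O at 0.1537 mol; normalising gives C 1.000, H 2.000, O 1.000
Ratio ≈ 1:2:1, so the empirical formula is CH2O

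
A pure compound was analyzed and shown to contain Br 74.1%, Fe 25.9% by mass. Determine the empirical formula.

Assume 100 g: 74.1 g Br, 25.9 g Fe.
n(Br) = 74.1/79.90 = 0.9274, n(Fe) = 25.9/55.85 = 0.4637
Divide by the smallest (0.4637 mol Fe): Br 2.000, Fe 1.000
≈ 2:1 → Br2Fe

Br2Fe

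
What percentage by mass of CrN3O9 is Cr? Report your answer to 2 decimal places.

Molar mass = 1(52.00) + 3(14.01) + 9(16.00) = 238.030 g/mol
Mass of Cr per mole = 1 × 52.00 = 52.000 g
% Cr = 52.000 / 238.030 × 100 = 21.85%

21.85%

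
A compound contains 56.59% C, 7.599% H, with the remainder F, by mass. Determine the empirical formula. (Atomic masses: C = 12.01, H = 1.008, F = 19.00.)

Assume 100 g: 56.59 g C, 7.599 g H, 35.811 g F.
n(C) = 56.59/12.01 = 4.712, n(H) = 7.599/1.008 = 7.539, n(F) = 35.811/19.00 = 1.885
Ratios (÷ 1.885): C 2.500, H 4.000, F 1.000
Scaling by 2: C 5.00, H 8.00, F 2.00 → C5H8F2

C5H8F2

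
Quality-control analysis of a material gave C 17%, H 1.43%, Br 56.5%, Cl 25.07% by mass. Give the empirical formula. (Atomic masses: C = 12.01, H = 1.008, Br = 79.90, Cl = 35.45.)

C2H2BrCl

Assume 100 g: 17 g C, 1.43 g H, 56.5 g Br, 25.07 g Cl.
n(C) = 17/12.01 = 1.415, n(H) = 1.43/1.008 = 1.419, n(Br) = 56.5/79.90 = 0.7071, n(Cl) = 25.07/35.45 = 0.7072
Ratios (÷ 0.7071): C 2.002, H 2.006, Br 1.000, Cl 1.000
→ C2H2BrCl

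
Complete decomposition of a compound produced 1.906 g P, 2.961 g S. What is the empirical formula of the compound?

P2S3

P: 1.906 g ÷ 30.97 g/mol = 0.06154 mol
S: 2.961 g ÷ 32.07 g/mol = 0.09233 mol
Smallest is P at 0.06154 mol; normalising gives P 1.000, S 1.500
Multiply by 2: P 2.00, S 3.00 → P2S3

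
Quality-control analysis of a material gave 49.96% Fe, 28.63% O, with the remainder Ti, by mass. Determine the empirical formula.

Assume 100 g: 49.96 g Fe, 28.63 g O, 21.41 g Ti.
Moles — Fe: 49.96 / 55.85 = 0.8945 mol; O: 28.63 / 16.00 = 1.789 mol; Ti: 21.41 / 47.87 = 0.4473 mol
Divide by the smallest (0.4473 mol Ti): Fe 2.000, O 4.001, Ti 1.000
≈ 2:4:1 → Fe2O4Ti

Fe2O4Ti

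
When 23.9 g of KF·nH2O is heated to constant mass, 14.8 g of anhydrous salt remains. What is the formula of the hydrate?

Mass of water lost = 23.9 − 14.8 = 9.1 g → 9.1 / 18.02 = 0.505 mol H2O
Molar mass of KF = 58.10 g/mol → mol KF = 14.8 / 58.10 = 0.2547
n = 0.505 / 0.2547 = 1.98 ≈ 2 → KF·2H2O

KF·2H2O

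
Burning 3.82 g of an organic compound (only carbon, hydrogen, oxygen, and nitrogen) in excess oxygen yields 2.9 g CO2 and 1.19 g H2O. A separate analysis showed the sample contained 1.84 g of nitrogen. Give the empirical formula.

mol C = 2.9 / 44.01 = 0.06589; mass C = 0.06589 × 12.01 = 0.7914 g
mol H = 2 × (1.19 / 18.02) = 0.1321; mass H = 0.1321 × 1.008 = 0.1331 g
mol N = 1.84 / 14.01 = 0.1313
mass O = 3.82 − (2.765) = 1.055 g → mol O = 0.06597
Smallest is C at 0.06589 mol; normalising gives C 1.000, H 2.004, N 1.993, O 1.001
≈ 1:2:2:1 → CH2N2O

CH2N2O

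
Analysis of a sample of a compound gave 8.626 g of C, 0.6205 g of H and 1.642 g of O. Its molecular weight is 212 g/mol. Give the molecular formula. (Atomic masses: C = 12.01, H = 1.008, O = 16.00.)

C14H12O2

C: 8.626 g ÷ 12.01 g/mol = 0.7182 mol
H: 0.6205 g ÷ 1.008 g/mol = 0.6156 mol
O: 1.642 g ÷ 16.00 g/mol = 0.1026 mol
Ratios (÷ 0.1026): C 6.999, H 5.998, O 1.000
Ratio ≈ 7:6:1, so the empirical formula is C7H6O
Empirical-formula mass = 106.12 g/mol
n = 212 / 106.12 = 2.00 ≈ 2
Molecular formula = (C7H6O)×2 = C14H12O2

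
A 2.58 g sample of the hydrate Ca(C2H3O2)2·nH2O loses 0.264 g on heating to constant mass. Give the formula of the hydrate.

Mass of anhydrous Ca(C2H3O2)2 = 2.58 − 0.264 = 2.316 g
mol H2O = 0.264 / 18.02 = 0.01465
Molar mass of Ca(C2H3O2)2 = 158.17 g/mol → mol Ca(C2H3O2)2 = 2.316 / 158.17 = 0.01464
n = 0.01465 / 0.01464 = 1.00 ≈ 1 → Ca(C2H3O2)2·H2O

Ca(C2H3O2)2·H2O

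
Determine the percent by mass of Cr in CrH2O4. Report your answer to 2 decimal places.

Molar mass = 1(52.00) + 2(1.008) + 4(16.00) = 118.016 g/mol
Mass of Cr per mole = 1 × 52.00 = 52.000 g
% Cr = 52.000 / 118.016 × 100 = 44.06%

44.06%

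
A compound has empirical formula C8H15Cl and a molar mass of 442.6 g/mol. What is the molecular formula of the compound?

C24H45Cl3

Empirical-formula mass = 146.65 g/mol
n = 442.6 / 146.65 = 3.02 ≈ 3
Molecular formula = (C8H15Cl)3 = C24H45Cl3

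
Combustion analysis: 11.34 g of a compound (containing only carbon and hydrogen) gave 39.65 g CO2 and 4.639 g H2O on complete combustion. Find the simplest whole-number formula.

mol C = 39.65 / 44.01 = 0.9009; mass C = 0.9009 × 12.01 = 10.82 g
mol H = 2 × (4.639 / 18.02) = 0.5149; mass H = 0.5149 × 1.008 = 0.5190 g
Smallest is H at 0.5149 mol; normalising gives C 1.750, H 1.000
×4: C 7.00, H 4.00 → C7H4

C7H4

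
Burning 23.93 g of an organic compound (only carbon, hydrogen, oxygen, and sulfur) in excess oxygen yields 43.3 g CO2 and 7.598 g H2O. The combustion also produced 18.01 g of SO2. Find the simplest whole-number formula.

C7H6OS2

mol C = 43.3 / 44.01 = 0.9839; mass C = 0.9839 × 12.01 = 11.82 g
mol H = 2 × (7.598 / 18.02) = 0.8433; mass H = 0.8433 × 1.008 = 0.8500 g
mol S = 18.01 / 64.07 = 0.2811; mass S = 9.015 g
mass O = 23.93 − (21.68) = 2.249 g → mol O = 0.1406
Ratios (÷ 0.1406): C 7.000, H 6.000, O 1.000, S 2.000
→ C7H6OS2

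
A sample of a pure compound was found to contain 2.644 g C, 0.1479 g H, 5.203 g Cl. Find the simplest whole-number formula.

C3H2Cl2

C: 2.644 g ÷ 12.01 g/mol = 0.2201 mol
H: 0.1479 g ÷ 1.008 g/mol = 0.1467 mol
Cl: 5.203 g ÷ 35.45 g/mol = 0.1468 mol
Ratios (÷ 0.1467): C 1.500, H 1.000, Cl 1.000
Scaling by 2: C 3.00, H 2.00, Cl 2.00 → C3H2Cl2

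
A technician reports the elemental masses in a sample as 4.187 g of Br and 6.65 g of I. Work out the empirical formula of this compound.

n(Br) = 4.187/79.90 = 0.0524, n(I) = 6.65/126.90 = 0.0524
Smallest is Br at 0.0524 mol; normalising gives Br 1.000, I 1.000
→ BrI

BrI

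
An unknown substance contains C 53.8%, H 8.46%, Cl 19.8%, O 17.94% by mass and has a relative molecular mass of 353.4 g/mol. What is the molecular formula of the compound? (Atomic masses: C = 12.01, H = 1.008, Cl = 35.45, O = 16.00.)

Assume 100 g: 53.8 g C, 8.46 g H, 19.8 g Cl, 17.94 g O.
Moles — C: 53.8 / 12.01 = 4.48 mol; H: 8.46 / 1.008 = 8.393 mol; Cl: 19.8 / 35.45 = 0.5585 mol; O: 17.94 / 16.00 = 1.121 mol
Divide by the smallest (0.5585 mol Cl): C 8.020, H 15.027, Cl 1.000, O 2.007
Ratio ≈ 8:15:1:2, so the empirical formula is C8H15ClO2
Empirical-formula mass = 178.65 g/mol
n = 353.4 / 178.65 = 1.98 ≈ 2
Molecular formula = (C8H15ClO2)×2 = C16H30Cl2O4

C16H30Cl2O4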